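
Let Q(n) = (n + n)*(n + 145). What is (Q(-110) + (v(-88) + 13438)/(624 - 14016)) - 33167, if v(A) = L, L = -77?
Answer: -17654975/432 ≈ -40868.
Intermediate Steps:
v(A) = -77
Q(n) = 2*n*(145 + n) (Q(n) = (2*n)*(145 + n) = 2*n*(145 + n))
(Q(-110) + (v(-88) + 13438)/(624 - 14016)) - 33167 = (2*(-110)*(145 - 110) + (-77 + 13438)/(624 - 14016)) - 33167 = (2*(-110)*35 + 13361/(-13392)) - 33167 = (-7700 + 13361*(-1/13392)) - 33167 = (-7700 - 431/432) - 33167 = -3326831/432 - 33167 = -17654975/432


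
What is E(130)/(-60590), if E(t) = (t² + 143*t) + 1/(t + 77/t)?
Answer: -60251386/102863643 ≈ -0.58574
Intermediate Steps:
E(t) = t² + 1/(t + 77/t) + 143*t
E(130)/(-60590) = (130*(11012 + 130³ + 77*130 + 143*130²)/(77 + 130²))/(-60590) = (130*(11012 + 2197000 + 10010 + 143*16900)/(77 + 16900))*(-1/60590) = (130*(11012 + 2197000 + 10010 + 2416700)/16977)*(-1/60590) = (130*(1/16977)*4634722)*(-1/60590) = (602513860/16977)*(-1/60590) = -60251386/102863643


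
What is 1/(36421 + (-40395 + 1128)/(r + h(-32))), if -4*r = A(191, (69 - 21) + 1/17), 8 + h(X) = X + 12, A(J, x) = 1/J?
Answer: 2377/89906049 ≈ 2.6439e-5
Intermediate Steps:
h(X) = 4 + X (h(X) = -8 + (X + 12) = -8 + (12 + X) = 4 + X)
r = -1/764 (r = -1/4/191 = -1/4*1/191 = -1/764 ≈ -0.0013089)
1/(36421 + (-40395 + 1128)/(r + h(-32))) = 1/(36421 + (-40395 + 1128)/(-1/764 + (4 - 32))) = 1/(36421 - 39267/(-1/764 - 28)) = 1/(36421 - 39267/(-21393/764)) = 1/(36421 - 39267*(-764/21393)) = 1/(36421 + 3333332/2377) = 1/(89906049/2377) = 2377/89906049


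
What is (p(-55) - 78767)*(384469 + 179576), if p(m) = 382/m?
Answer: -488752550703/11 ≈ -4.4432e+10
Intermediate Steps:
(p(-55) - 78767)*(384469 + 179576) = (382/(-55) - 78767)*(384469 + 179576) = (382*(-1/55) - 78767)*564045 = (-382/55 - 78767)*564045 = -4332567/55*564045 = -488752550703/11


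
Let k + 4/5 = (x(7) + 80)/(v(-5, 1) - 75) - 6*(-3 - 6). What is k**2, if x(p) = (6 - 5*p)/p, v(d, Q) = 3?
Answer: 213189201/78400 ≈ 2719.3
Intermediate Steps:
x(p) = (6 - 5*p)/p
k = 14601/280 (k = -4/5 + (((-5 + 6/7) + 80)/(3 - 75) - 6*(-3 - 6)) = -4/5 + (((-5 + 6*(1/7)) + 80)/(-72) - 6*(-9)) = -4/5 + (((-5 + 6/7) + 80)*(-1/72) - 1*(-54)) = -4/5 + ((-29/7 + 80)*(-1/72) + 54) = -4/5 + ((531/7)*(-1/72) + 54) = -4/5 + (-59/56 + 54) = -4/5 + 2965/56 = 14601/280 ≈ 52.146)
k**2 = (14601/280)**2 = 213189201/78400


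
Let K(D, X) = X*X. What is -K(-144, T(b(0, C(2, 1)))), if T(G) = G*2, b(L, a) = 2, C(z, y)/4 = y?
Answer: -16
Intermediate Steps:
C(z, y) = 4*y
T(G) = 2*G
K(D, X) = X**2
-K(-144, T(b(0, C(2, 1)))) = -(2*2)**2 = -1*4**2 = -1*16 = -16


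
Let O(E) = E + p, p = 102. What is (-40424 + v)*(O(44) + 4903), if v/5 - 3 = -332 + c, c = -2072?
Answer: -264714021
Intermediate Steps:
O(E) = 102 + E (O(E) = E + 102 = 102 + E)
v = -12005 (v = 15 + 5*(-332 - 2072) = 15 + 5*(-2404) = 15 - 12020 = -12005)
(-40424 + v)*(O(44) + 4903) = (-40424 - 12005)*((102 + 44) + 4903) = -52429*(146 + 4903) = -52429*5049 = -264714021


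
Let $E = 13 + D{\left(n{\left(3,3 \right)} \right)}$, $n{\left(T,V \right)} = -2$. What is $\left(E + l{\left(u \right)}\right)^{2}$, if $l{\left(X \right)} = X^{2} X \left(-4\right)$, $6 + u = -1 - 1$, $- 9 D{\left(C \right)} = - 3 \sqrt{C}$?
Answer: $\frac{\left(6183 + i \sqrt{2}\right)^{2}}{9} \approx 4.2477 \cdot 10^{6} + 1943.1 i$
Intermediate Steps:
$D{\left(C \right)} = \frac{\sqrt{C}}{3}$ ($D{\left(C \right)} = - \frac{\left(-3\right) \sqrt{C}}{9} = \frac{\sqrt{C}}{3}$)
$u = -8$ ($u = -6 - 2 = -8$)
$l{\left(X \right)} = - 4 X^{3}$ ($l{\left(X \right)} = X^{3} \left(-4\right) = - 4 X^{3}$)
$E = 13 + \frac{i \sqrt{2}}{3}$ ($E = 13 + \frac{\sqrt{-2}}{3} = 13 + \frac{i \sqrt{2}}{3} \approx 13.0 + 0.4714 i$)
$\left(E + l{\left(u \right)}\right)^{2} = \left(\left(13 + \frac{i \sqrt{2}}{3}\right) - 4 \left(-8\right)^{3}\right)^{2} = \left(\left(13 + \frac{i \sqrt{2}}{3}\right) - -2048\right)^{2} = \left(\left(13 + \frac{i \sqrt{2}}{3}\right) + 2048\right)^{2} = \left(2061 + \frac{i \sqrt{2}}{3}\right)^{2}$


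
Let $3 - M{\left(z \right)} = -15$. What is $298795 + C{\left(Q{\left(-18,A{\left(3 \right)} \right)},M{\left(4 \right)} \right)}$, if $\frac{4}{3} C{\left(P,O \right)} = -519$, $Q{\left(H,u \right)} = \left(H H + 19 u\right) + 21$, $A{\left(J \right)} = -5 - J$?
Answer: $\frac{1193623}{4} \approx 2.9841 \cdot 10^{5}$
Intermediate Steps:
$Q{\left(H,u \right)} = 21 + H^{2} + 19 u$ ($Q{\left(H,u \right)} = \left(H^{2} + 19 u\right) + 21 = 21 + H^{2} + 19 u$)
$M{\left(z \right)} = 18$ ($M{\left(z \right)} = 3 - -15 = 3 + 15 = 18$)
$C{\left(P,O \right)} = - \frac{1557}{4}$ ($C{\left(P,O \right)} = \frac{3}{4} \left(-519\right) = - \frac{1557}{4}$)
$298795 + C{\left(Q{\left(-18,A{\left(3 \right)} \right)},M{\left(4 \right)} \right)} = 298795 - \frac{1557}{4} = \frac{1193623}{4}$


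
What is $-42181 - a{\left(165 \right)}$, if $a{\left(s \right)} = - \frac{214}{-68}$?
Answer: $- \frac{1434261}{34} \approx -42184.0$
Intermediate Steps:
$a{\left(s \right)} = \frac{107}{34}$ ($a{\left(s \right)} = \left(-214\right) \left(- \frac{1}{68}\right) = \frac{107}{34}$)
$-42181 - a{\left(165 \right)} = -42181 - \frac{107}{34} = - \frac{1434261}{34}$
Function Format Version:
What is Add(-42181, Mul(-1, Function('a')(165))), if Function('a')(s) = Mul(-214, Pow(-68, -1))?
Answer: Rational(-1434261, 34) ≈ -42184.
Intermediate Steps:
Function('a')(s) = Rational(107, 34) (Function('a')(s) = Mul(-214, Rational(-1, 68)) = Rational(107, 34))
Add(-42181, Mul(-1, Function('a')(165))) = Add(-42181, Mul(-1, Rational(107, 34))) = Add(-42181, Rational(-107, 34)) = Rational(-1434261, 34)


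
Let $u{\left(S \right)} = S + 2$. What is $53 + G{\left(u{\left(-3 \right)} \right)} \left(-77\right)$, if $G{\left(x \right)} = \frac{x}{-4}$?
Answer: $\frac{135}{4} \approx 33.75$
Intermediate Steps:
$u{\left(S \right)} = 2 + S$
$G{\left(x \right)} = - \frac{x}{4}$ ($G{\left(x \right)} = x \left(- \frac{1}{4}\right) = - \frac{x}{4}$)
$53 + G{\left(u{\left(-3 \right)} \right)} \left(-77\right) = 53 + - \frac{2 - 3}{4} \left(-77\right) = 53 + \left(- \frac{1}{4}\right) \left(-1\right) \left(-77\right) = 53 + \frac{1}{4} \left(-77\right) = 53 - \frac{77}{4} = \frac{135}{4}$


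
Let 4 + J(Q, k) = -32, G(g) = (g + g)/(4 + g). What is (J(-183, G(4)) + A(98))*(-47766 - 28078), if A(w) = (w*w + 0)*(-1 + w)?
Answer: -70652629888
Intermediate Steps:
G(g) = 2*g/(4 + g) (G(g) = (2*g)/(4 + g) = 2*g/(4 + g))
J(Q, k) = -36 (J(Q, k) = -4 - 32 = -36)
A(w) = w**2*(-1 + w) (A(w) = (w**2 + 0)*(-1 + w) = w**2*(-1 + w))
(J(-183, G(4)) + A(98))*(-47766 - 28078) = (-36 + 98**2*(-1 + 98))*(-47766 - 28078) = (-36 + 9604*97)*(-75844) = (-36 + 931588)*(-75844) = 931552*(-75844) = -70652629888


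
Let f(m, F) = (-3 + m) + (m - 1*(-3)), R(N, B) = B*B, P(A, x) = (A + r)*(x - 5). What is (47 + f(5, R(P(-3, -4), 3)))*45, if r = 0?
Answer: 2565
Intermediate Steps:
P(A, x) = A*(-5 + x) (P(A, x) = (A + 0)*(x - 5) = A*(-5 + x))
R(N, B) = B**2
f(m, F) = 2*m (f(m, F) = (-3 + m) + (m + 3) = (-3 + m) + (3 + m) = 2*m)
(47 + f(5, R(P(-3, -4), 3)))*45 = (47 + 2*5)*45 = (47 + 10)*45 = 57*45 = 2565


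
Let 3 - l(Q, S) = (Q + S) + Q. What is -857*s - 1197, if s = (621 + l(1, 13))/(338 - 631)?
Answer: 171192/293 ≈ 584.27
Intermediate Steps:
l(Q, S) = 3 - S - 2*Q (l(Q, S) = 3 - ((Q + S) + Q) = 3 - (S + 2*Q) = 3 + (-S - 2*Q) = 3 - S - 2*Q)
s = -609/293 (s = (621 + (3 - 1*13 - 2*1))/(338 - 631) = (621 + (3 - 13 - 2))/(-293) = (621 - 12)*(-1/293) = 609*(-1/293) = -609/293 ≈ -2.0785)
-857*s - 1197 = -857*(-609/293) - 1197 = 521913/293 - 1197 = 171192/293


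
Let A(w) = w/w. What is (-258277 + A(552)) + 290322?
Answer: 32046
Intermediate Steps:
A(w) = 1
(-258277 + A(552)) + 290322 = (-258277 + 1) + 290322 = -258276 + 290322 = 32046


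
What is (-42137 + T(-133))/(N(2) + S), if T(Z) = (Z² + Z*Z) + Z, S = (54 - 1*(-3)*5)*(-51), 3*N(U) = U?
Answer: 20676/10555 ≈ 1.9589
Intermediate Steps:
N(U) = U/3
S = -3519 (S = (54 + 3*5)*(-51) = (54 + 15)*(-51) = 69*(-51) = -3519)
T(Z) = Z + 2*Z² (T(Z) = (Z² + Z²) + Z = 2*Z² + Z = Z + 2*Z²)
(-42137 + T(-133))/(N(2) + S) = (-42137 - 133*(1 + 2*(-133)))/((⅓)*2 - 3519) = (-42137 - 133*(1 - 266))/(⅔ - 3519) = (-42137 - 133*(-265))/(-10555/3) = (-42137 + 35245)*(-3/10555) = -6892*(-3/10555) = 20676/10555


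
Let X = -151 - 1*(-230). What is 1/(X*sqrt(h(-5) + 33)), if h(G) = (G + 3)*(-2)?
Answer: sqrt(37)/2923 ≈ 0.0020810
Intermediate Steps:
h(G) = -6 - 2*G (h(G) = (3 + G)*(-2) = -6 - 2*G)
X = 79 (X = -151 + 230 = 79)
1/(X*sqrt(h(-5) + 33)) = 1/(79*sqrt((-6 - 2*(-5)) + 33)) = 1/(79*sqrt((-6 + 10) + 33)) = 1/(79*sqrt(4 + 33)) = 1/(79*sqrt(37)) = sqrt(37)/2923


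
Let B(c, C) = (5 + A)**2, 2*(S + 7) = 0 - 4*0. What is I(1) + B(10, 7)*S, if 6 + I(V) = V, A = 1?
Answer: -257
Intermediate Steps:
I(V) = -6 + V
S = -7 (S = -7 + (0 - 4*0)/2 = -7 + (0 + 0)/2 = -7 + (1/2)*0 = -7 + 0 = -7)
B(c, C) = 36 (B(c, C) = (5 + 1)**2 = 6**2 = 36)
I(1) + B(10, 7)*S = (-6 + 1) + 36*(-7) = -5 - 252 = -257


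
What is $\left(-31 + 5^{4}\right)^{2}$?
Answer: $352836$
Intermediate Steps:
$\left(-31 + 5^{4}\right)^{2} = \left(-31 + 625\right)^{2} = 594^{2} = 352836$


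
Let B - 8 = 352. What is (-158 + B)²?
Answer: 40804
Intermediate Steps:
B = 360 (B = 8 + 352 = 360)
(-158 + B)² = (-158 + 360)² = 202² = 40804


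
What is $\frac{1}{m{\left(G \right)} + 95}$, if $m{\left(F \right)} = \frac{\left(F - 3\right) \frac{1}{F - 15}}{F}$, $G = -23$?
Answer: $\frac{437}{41502} \approx 0.01053$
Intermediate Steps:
$m{\left(F \right)} = \frac{-3 + F}{F \left(-15 + F\right)}$ ($m{\left(F \right)} = \frac{\left(-3 + F\right) \frac{1}{-15 + F}}{F} = \frac{\frac{1}{-15 + F} \left(-3 + F\right)}{F} = \frac{-3 + F}{F \left(-15 + F\right)}$)
$\frac{1}{m{\left(G \right)} + 95} = \frac{1}{\frac{-3 - 23}{\left(-23\right) \left(-15 - 23\right)} + 95} = \frac{1}{\left(- \frac{1}{23}\right) \frac{1}{-38} \left(-26\right) + 95} = \frac{1}{\left(- \frac{1}{23}\right) \left(- \frac{1}{38}\right) \left(-26\right) + 95} = \frac{1}{- \frac{13}{437} + 95} = \frac{1}{\frac{41502}{437}} = \frac{437}{41502}$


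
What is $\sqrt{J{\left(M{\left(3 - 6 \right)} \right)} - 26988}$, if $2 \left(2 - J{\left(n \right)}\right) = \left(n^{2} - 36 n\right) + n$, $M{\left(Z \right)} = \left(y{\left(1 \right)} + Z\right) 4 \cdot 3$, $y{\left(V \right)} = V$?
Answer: $i \sqrt{27694} \approx 166.42 i$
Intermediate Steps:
$M{\left(Z \right)} = 12 + 12 Z$ ($M{\left(Z \right)} = \left(1 + Z\right) 4 \cdot 3 = \left(1 + Z\right) 12 = 12 + 12 Z$)
$J{\left(n \right)} = 2 - \frac{n^{2}}{2} + \frac{35 n}{2}$ ($J{\left(n \right)} = 2 - \frac{\left(n^{2} - 36 n\right) + n}{2} = 2 - \frac{n^{2} - 35 n}{2} = 2 - \left(\frac{n^{2}}{2} - \frac{35 n}{2}\right) = 2 - \frac{n^{2}}{2} + \frac{35 n}{2}$)
$\sqrt{J{\left(M{\left(3 - 6 \right)} \right)} - 26988} = \sqrt{\left(2 - \frac{\left(12 + 12 \left(3 - 6\right)\right)^{2}}{2} + \frac{35 \left(12 + 12 \left(3 - 6\right)\right)}{2}\right) - 26988} = \sqrt{\left(2 - \frac{\left(12 + 12 \left(-3\right)\right)^{2}}{2} + \frac{35 \left(12 + 12 \left(-3\right)\right)}{2}\right) - 26988} = \sqrt{\left(2 - \frac{\left(12 - 36\right)^{2}}{2} + \frac{35 \left(12 - 36\right)}{2}\right) - 26988} = \sqrt{\left(2 - \frac{\left(-24\right)^{2}}{2} + \frac{35}{2} \left(-24\right)\right) - 26988} = \sqrt{\left(2 - 288 - 420\right) - 26988} = \sqrt{-706 - 26988} = \sqrt{-27694} = i \sqrt{27694}$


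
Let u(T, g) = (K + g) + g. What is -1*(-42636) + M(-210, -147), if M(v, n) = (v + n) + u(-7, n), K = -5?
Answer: 41980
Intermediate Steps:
u(T, g) = -5 + 2*g (u(T, g) = (-5 + g) + g = -5 + 2*g)
M(v, n) = -5 + v + 3*n (M(v, n) = (v + n) + (-5 + 2*n) = (n + v) + (-5 + 2*n) = -5 + v + 3*n)
-1*(-42636) + M(-210, -147) = -1*(-42636) + (-5 - 210 + 3*(-147)) = 42636 + (-5 - 210 - 441) = 42636 - 656 = 41980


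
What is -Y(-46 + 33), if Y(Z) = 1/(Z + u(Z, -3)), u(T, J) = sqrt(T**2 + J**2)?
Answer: -13/9 - sqrt(178)/9 ≈ -2.9269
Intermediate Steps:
u(T, J) = sqrt(J**2 + T**2)
Y(Z) = 1/(Z + sqrt(9 + Z**2)) (Y(Z) = 1/(Z + sqrt((-3)**2 + Z**2)) = 1/(Z + sqrt(9 + Z**2)))
-Y(-46 + 33) = -1/((-46 + 33) + sqrt(9 + (-46 + 33)**2)) = -1/(-13 + sqrt(9 + (-13)**2)) = -1/(-13 + sqrt(9 + 169)) = -1/(-13 + sqrt(178))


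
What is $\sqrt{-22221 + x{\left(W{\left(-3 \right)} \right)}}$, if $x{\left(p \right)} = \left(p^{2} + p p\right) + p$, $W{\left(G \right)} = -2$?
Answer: $i \sqrt{22215} \approx 149.05 i$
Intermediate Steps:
$x{\left(p \right)} = p + 2 p^{2}$ ($x{\left(p \right)} = \left(p^{2} + p^{2}\right) + p = 2 p^{2} + p = p + 2 p^{2}$)
$\sqrt{-22221 + x{\left(W{\left(-3 \right)} \right)}} = \sqrt{-22221 - 2 \left(1 + 2 \left(-2\right)\right)} = \sqrt{-22221 - 2 \left(1 - 4\right)} = \sqrt{-22221 - -6} = \sqrt{-22221 + 6} = \sqrt{-22215} = i \sqrt{22215}$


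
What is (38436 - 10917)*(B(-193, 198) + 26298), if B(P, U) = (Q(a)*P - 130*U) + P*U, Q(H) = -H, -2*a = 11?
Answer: -2130933765/2 ≈ -1.0655e+9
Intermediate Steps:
a = -11/2 (a = -½*11 = -11/2 ≈ -5.5000)
B(P, U) = -130*U + 11*P/2 + P*U (B(P, U) = ((-1*(-11/2))*P - 130*U) + P*U = (11*P/2 - 130*U) + P*U = (-130*U + 11*P/2) + P*U = -130*U + 11*P/2 + P*U)
(38436 - 10917)*(B(-193, 198) + 26298) = (38436 - 10917)*((-130*198 + (11/2)*(-193) - 193*198) + 26298) = 27519*((-25740 - 2123/2 - 38214) + 26298) = 27519*(-130031/2 + 26298) = 27519*(-77435/2) = -2130933765/2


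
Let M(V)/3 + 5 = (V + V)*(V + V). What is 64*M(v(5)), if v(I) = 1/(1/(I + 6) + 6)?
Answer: -4216512/4489 ≈ -939.30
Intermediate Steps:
v(I) = 1/(6 + 1/(6 + I)) (v(I) = 1/(1/(6 + I) + 6) = 1/(6 + 1/(6 + I)))
M(V) = -15 + 12*V**2 (M(V) = -15 + 3*((V + V)*(V + V)) = -15 + 3*((2*V)*(2*V)) = -15 + 3*(4*V**2) = -15 + 12*V**2)
64*M(v(5)) = 64*(-15 + 12*((6 + 5)/(37 + 6*5))**2) = 64*(-15 + 12*(11/(37 + 30))**2) = 64*(-15 + 12*(11/67)**2) = 64*(-15 + 12*(121/4489)) = 64*(-15 + 1452/4489) = 64*(-65883/4489) = -4216512/4489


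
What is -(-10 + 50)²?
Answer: -1600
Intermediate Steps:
-(-10 + 50)² = -1*40² = -1*1600 = -1600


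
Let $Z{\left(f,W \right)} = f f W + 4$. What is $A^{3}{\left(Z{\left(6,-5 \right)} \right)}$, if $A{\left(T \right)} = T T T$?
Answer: $-162036931496379416576$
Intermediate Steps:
$Z{\left(f,W \right)} = 4 + W f^{2}$ ($Z{\left(f,W \right)} = f^{2} W + 4 = W f^{2} + 4 = 4 + W f^{2}$)
$A{\left(T \right)} = T^{3}$ ($A{\left(T \right)} = T^{2} T = T^{3}$)
$A^{3}{\left(Z{\left(6,-5 \right)} \right)} = \left(\left(4 - 5 \cdot 6^{2}\right)^{3}\right)^{3} = \left(\left(4 - 180\right)^{3}\right)^{3} = \left(\left(-176\right)^{3}\right)^{3} = \left(-5451776\right)^{3} = -162036931496379416576$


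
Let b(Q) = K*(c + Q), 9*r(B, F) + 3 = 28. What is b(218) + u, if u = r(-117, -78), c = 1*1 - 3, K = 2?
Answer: 3913/9 ≈ 434.78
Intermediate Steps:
c = -2 (c = 1 - 3 = -2)
r(B, F) = 25/9 (r(B, F) = -1/3 + (1/9)*28 = -1/3 + 28/9 = 25/9)
u = 25/9 ≈ 2.7778
b(Q) = -4 + 2*Q (b(Q) = 2*(-2 + Q) = -4 + 2*Q)
b(218) + u = (-4 + 2*218) + 25/9 = (-4 + 436) + 25/9 = 432 + 25/9 = 3913/9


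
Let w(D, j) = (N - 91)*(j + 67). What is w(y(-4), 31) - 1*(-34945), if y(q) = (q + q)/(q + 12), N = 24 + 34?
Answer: 31711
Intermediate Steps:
N = 58
y(q) = 2*q/(12 + q) (y(q) = (2*q)/(12 + q) = 2*q/(12 + q))
w(D, j) = -2211 - 33*j (w(D, j) = (58 - 91)*(j + 67) = -33*(67 + j) = -2211 - 33*j)
w(y(-4), 31) - 1*(-34945) = (-2211 - 33*31) - 1*(-34945) = (-2211 - 1023) + 34945 = -3234 + 34945 = 31711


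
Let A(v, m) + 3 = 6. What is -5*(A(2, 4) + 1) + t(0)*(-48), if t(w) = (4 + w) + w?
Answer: -212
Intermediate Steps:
A(v, m) = 3 (A(v, m) = -3 + 6 = 3)
t(w) = 4 + 2*w
-5*(A(2, 4) + 1) + t(0)*(-48) = -5*(3 + 1) + (4 + 2*0)*(-48) = -5*4 + (4 + 0)*(-48) = -20 + 4*(-48) = -20 - 192 = -212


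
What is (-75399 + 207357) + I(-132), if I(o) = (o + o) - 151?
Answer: 131543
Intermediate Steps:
I(o) = -151 + 2*o (I(o) = 2*o - 151 = -151 + 2*o)
(-75399 + 207357) + I(-132) = (-75399 + 207357) + (-151 + 2*(-132)) = 131958 + (-151 - 264) = 131958 - 415 = 131543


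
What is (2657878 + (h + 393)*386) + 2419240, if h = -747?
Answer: 4940474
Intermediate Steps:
(2657878 + (h + 393)*386) + 2419240 = (2657878 + (-747 + 393)*386) + 2419240 = (2657878 - 354*386) + 2419240 = (2657878 - 136644) + 2419240 = 2521234 + 2419240 = 4940474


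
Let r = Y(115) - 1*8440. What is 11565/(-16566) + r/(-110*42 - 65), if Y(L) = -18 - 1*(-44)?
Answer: 28401433/25870570 ≈ 1.0978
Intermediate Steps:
Y(L) = 26 (Y(L) = -18 + 44 = 26)
r = -8414 (r = 26 - 1*8440 = 26 - 8440 = -8414)
11565/(-16566) + r/(-110*42 - 65) = 11565/(-16566) - 8414/(-110*42 - 65) = 11565*(-1/16566) - 8414/(-4620 - 65) = -3855/5522 - 8414/(-4685) = -3855/5522 - 8414*(-1/4685) = -3855/5522 + 8414/4685 = 28401433/25870570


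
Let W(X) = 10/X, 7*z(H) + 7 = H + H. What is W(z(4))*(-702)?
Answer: -49140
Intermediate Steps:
z(H) = -1 + 2*H/7 (z(H) = -1 + (H + H)/7 = -1 + (2*H)/7 = -1 + 2*H/7)
W(z(4))*(-702) = (10/(-1 + (2/7)*4))*(-702) = (10/(-1 + 8/7))*(-702) = (10/(1/7))*(-702) = (10*7)*(-702) = 70*(-702) = -49140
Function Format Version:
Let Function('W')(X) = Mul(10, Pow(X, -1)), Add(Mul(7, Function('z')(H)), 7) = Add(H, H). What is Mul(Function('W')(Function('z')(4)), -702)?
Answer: -49140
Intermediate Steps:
Function('z')(H) = Add(-1, Mul(Rational(2, 7), H)) (Function('z')(H) = Add(-1, Mul(Rational(1, 7), Add(H, H))) = Add(-1, Mul(Rational(1, 7), Mul(2, H))) = Add(-1, Mul(Rational(2, 7), H)))
Mul(Function('W')(Function('z')(4)), -702) = Mul(Mul(10, Pow(Add(-1, Mul(Rational(2, 7), 4)), -1)), -702) = Mul(Mul(10, Pow(Add(-1, Rational(8, 7)), -1)), -702) = Mul(Mul(10, Pow(Rational(1, 7), -1)), -702) = Mul(Mul(10, 7), -702) = Mul(70, -702) = -49140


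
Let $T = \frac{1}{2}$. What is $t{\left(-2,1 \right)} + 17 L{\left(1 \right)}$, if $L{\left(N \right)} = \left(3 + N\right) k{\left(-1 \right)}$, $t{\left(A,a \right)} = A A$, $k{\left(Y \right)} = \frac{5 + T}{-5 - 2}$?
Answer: $- \frac{346}{7} \approx -49.429$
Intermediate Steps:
$T = \frac{1}{2} \approx 0.5$
$k{\left(Y \right)} = - \frac{11}{14}$ ($k{\left(Y \right)} = \frac{5 + \frac{1}{2}}{-5 - 2} = \frac{11}{2 \left(-7\right)} = \frac{11}{2} \left(- \frac{1}{7}\right) = - \frac{11}{14}$)
$t{\left(A,a \right)} = A^{2}$
$L{\left(N \right)} = - \frac{33}{14} - \frac{11 N}{14}$ ($L{\left(N \right)} = \left(3 + N\right) \left(- \frac{11}{14}\right) = - \frac{33}{14} - \frac{11 N}{14}$)
$t{\left(-2,1 \right)} + 17 L{\left(1 \right)} = \left(-2\right)^{2} + 17 \left(- \frac{33}{14} - \frac{11}{14}\right) = 4 + 17 \left(- \frac{33}{14} - \frac{11}{14}\right) = 4 + 17 \left(- \frac{22}{7}\right) = 4 - \frac{374}{7} = - \frac{346}{7}$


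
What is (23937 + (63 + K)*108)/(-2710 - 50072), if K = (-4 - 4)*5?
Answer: -8807/17594 ≈ -0.50057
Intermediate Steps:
K = -40 (K = -8*5 = -40)
(23937 + (63 + K)*108)/(-2710 - 50072) = (23937 + (63 - 40)*108)/(-2710 - 50072) = (23937 + 23*108)/(-52782) = (23937 + 2484)*(-1/52782) = 26421*(-1/52782) = -8807/17594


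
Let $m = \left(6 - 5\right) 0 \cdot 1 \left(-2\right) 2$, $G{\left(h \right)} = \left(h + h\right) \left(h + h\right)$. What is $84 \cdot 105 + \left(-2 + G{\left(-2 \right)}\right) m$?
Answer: $8820$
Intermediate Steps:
$G{\left(h \right)} = 4 h^{2}$ ($G{\left(h \right)} = 2 h 2 h = 4 h^{2}$)
$m = 0$ ($m = \left(6 - 5\right) 0 \left(-2\right) 2 = 1 \cdot 0 \left(-2\right) 2 = 0 \left(-2\right) 2 = 0 \cdot 2 = 0$)
$84 \cdot 105 + \left(-2 + G{\left(-2 \right)}\right) m = 84 \cdot 105 + \left(-2 + 4 \left(-2\right)^{2}\right) 0 = 8820 + \left(-2 + 4 \cdot 4\right) 0 = 8820 + \left(-2 + 16\right) 0 = 8820 + 14 \cdot 0 = 8820 + 0 = 8820$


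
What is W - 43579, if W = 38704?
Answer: -4875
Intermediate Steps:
W - 43579 = 38704 - 43579 = -4875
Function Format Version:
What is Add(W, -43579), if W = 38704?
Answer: -4875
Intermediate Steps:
Add(W, -43579) = Add(38704, -43579) = -4875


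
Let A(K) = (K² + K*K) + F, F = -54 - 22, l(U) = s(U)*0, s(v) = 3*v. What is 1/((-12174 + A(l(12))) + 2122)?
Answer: -1/10128 ≈ -9.8736e-5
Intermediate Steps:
l(U) = 0 (l(U) = (3*U)*0 = 0)
F = -76
A(K) = -76 + 2*K² (A(K) = (K² + K*K) - 76 = (K² + K²) - 76 = 2*K² - 76 = -76 + 2*K²)
1/((-12174 + A(l(12))) + 2122) = 1/((-12174 + (-76 + 2*0²)) + 2122) = 1/((-12174 + (-76 + 2*0)) + 2122) = 1/((-12174 + (-76 + 0)) + 2122) = 1/((-12174 - 76) + 2122) = 1/(-12250 + 2122) = 1/(-10128) = -1/10128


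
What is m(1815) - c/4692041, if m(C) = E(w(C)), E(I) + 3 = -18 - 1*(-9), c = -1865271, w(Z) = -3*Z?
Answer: -54439221/4692041 ≈ -11.602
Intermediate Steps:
E(I) = -12 (E(I) = -3 + (-18 - 1*(-9)) = -3 + (-18 + 9) = -3 - 9 = -12)
m(C) = -12
m(1815) - c/4692041 = -12 - (-1865271)/4692041 = -12 - 1*(-1865271/4692041) = -12 + 1865271/4692041 = -54439221/4692041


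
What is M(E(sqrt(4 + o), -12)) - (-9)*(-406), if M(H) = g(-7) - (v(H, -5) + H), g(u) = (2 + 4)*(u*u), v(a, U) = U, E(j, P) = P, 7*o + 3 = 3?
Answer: -3343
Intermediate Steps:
o = 0 (o = -3/7 + (1/7)*3 = -3/7 + 3/7 = 0)
g(u) = 6*u**2
M(H) = 299 - H (M(H) = 6*(-7)**2 - (-5 + H) = 6*49 + (5 - H) = 294 + (5 - H) = 299 - H)
M(E(sqrt(4 + o), -12)) - (-9)*(-406) = (299 - 1*(-12)) - (-9)*(-406) = (299 + 12) - 1*3654 = 311 - 3654 = -3343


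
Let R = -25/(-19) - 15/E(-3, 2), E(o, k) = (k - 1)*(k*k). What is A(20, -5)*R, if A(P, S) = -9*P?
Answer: 8325/19 ≈ 438.16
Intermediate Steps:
E(o, k) = k²*(-1 + k) (E(o, k) = (-1 + k)*k² = k²*(-1 + k))
R = -185/76 (R = -25/(-19) - 15*1/(4*(-1 + 2)) = -25*(-1/19) - 15/(4*1) = 25/19 - 15/4 = -185/76 ≈ -2.4342)
A(20, -5)*R = -9*20*(-185/76) = -180*(-185/76) = 8325/19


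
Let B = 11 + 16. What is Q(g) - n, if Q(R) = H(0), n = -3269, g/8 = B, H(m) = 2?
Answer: 3271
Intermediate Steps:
B = 27
g = 216 (g = 8*27 = 216)
Q(R) = 2
Q(g) - n = 2 - 1*(-3269) = 2 + 3269 = 3271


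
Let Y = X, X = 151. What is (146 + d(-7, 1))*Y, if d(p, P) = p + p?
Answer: 19932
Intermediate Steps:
d(p, P) = 2*p
Y = 151
(146 + d(-7, 1))*Y = (146 + 2*(-7))*151 = (146 - 14)*151 = 132*151 = 19932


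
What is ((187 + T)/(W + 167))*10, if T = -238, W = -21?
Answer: -255/73 ≈ -3.4931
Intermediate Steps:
((187 + T)/(W + 167))*10 = ((187 - 238)/(-21 + 167))*10 = -51/146*10 = -255/73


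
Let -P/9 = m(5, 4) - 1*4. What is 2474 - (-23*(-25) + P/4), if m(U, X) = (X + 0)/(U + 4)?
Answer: 1891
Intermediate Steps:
m(U, X) = X/(4 + U)
P = 32 (P = -9*(4/(4 + 5) - 1*4) = -9*(4/9 - 4) = -9*(-32/9) = 32)
2474 - (-23*(-25) + P/4) = 2474 - (-23*(-25) + 32/4) = 2474 - (575 + 32*(¼)) = 2474 - (575 + 8) = 2474 - 1*583 = 2474 - 583 = 1891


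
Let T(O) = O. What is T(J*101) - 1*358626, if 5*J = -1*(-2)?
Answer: -1792928/5 ≈ -3.5859e+5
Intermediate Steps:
J = ⅖ (J = (-1*(-2))/5 = (⅕)*2 = ⅖ ≈ 0.40000)
T(J*101) - 1*358626 = (⅖)*101 - 1*358626 = 202/5 - 358626 = -1792928/5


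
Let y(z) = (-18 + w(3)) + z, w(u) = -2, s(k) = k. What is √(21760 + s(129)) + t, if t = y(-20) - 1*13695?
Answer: -13735 + √21889 ≈ -13587.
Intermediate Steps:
y(z) = -20 + z (y(z) = (-18 - 2) + z = -20 + z)
t = -13735 (t = (-20 - 20) - 1*13695 = -40 - 13695 = -13735)
√(21760 + s(129)) + t = √(21760 + 129) - 13735 = √21889 - 13735 = -13735 + √21889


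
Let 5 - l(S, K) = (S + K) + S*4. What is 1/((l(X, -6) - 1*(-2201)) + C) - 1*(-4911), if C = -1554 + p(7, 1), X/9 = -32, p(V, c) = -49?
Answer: 10062640/2049 ≈ 4911.0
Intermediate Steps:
X = -288 (X = 9*(-32) = -288)
l(S, K) = 5 - K - 5*S (l(S, K) = 5 - ((S + K) + S*4) = 5 - ((K + S) + 4*S) = 5 - (K + 5*S) = 5 + (-K - 5*S) = 5 - K - 5*S)
C = -1603 (C = -1554 - 49 = -1603)
1/((l(X, -6) - 1*(-2201)) + C) - 1*(-4911) = 1/(((5 - 1*(-6) - 5*(-288)) - 1*(-2201)) - 1603) - 1*(-4911) = 1/(((5 + 6 + 1440) + 2201) - 1603) + 4911 = 1/((1451 + 2201) - 1603) + 4911 = 1/(3652 - 1603) + 4911 = 1/2049 + 4911 = 10062640/2049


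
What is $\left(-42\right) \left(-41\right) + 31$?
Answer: $1753$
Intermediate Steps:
$\left(-42\right) \left(-41\right) + 31 = 1722 + 31 = 1753$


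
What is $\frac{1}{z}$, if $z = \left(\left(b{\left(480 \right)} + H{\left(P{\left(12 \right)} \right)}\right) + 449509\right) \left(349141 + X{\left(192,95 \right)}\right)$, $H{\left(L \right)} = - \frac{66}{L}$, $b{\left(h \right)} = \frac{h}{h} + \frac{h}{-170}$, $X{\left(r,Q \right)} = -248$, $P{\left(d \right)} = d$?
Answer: $\frac{34}{5332151605901} \approx 6.3764 \cdot 10^{-12}$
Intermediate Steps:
$b{\left(h \right)} = 1 - \frac{h}{170}$ ($b{\left(h \right)} = 1 + h \left(- \frac{1}{170}\right) = 1 - \frac{h}{170}$)
$z = \frac{5332151605901}{34}$ ($z = \left(\left(\left(1 - \frac{48}{17}\right) - \frac{66}{12}\right) + 449509\right) \left(349141 - 248\right) = \left(\left(\left(1 - \frac{48}{17}\right) - \frac{11}{2}\right) + 449509\right) 348893 = \left(\left(- \frac{31}{17} - \frac{11}{2}\right) + 449509\right) 348893 = \left(- \frac{249}{34} + 449509\right) 348893 = \frac{15283057}{34} \cdot 348893 = \frac{5332151605901}{34} \approx 1.5683 \cdot 10^{11}$)
$\frac{1}{z} = \frac{1}{\frac{5332151605901}{34}} = \frac{34}{5332151605901}$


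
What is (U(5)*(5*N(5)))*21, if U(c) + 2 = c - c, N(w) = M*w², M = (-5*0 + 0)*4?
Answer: 0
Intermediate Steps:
M = 0 (M = (0 + 0)*4 = 0*4 = 0)
N(w) = 0 (N(w) = 0*w² = 0)
U(c) = -2 (U(c) = -2 + (c - c) = -2 + 0 = -2)
(U(5)*(5*N(5)))*21 = -10*0*21 = -2*0*21 = 0*21 = 0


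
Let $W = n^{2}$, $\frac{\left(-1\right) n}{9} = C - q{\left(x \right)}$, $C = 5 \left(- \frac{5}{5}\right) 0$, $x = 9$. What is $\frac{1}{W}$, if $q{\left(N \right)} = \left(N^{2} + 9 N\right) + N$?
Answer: $\frac{1}{2368521} \approx 4.222 \cdot 10^{-7}$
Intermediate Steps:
$C = 0$ ($C = 5 \left(\left(-5\right) \frac{1}{5}\right) 0 = 5 \left(-1\right) 0 = \left(-5\right) 0 = 0$)
$q{\left(N \right)} = N^{2} + 10 N$
$n = 1539$ ($n = - 9 \left(0 - 9 \left(10 + 9\right)\right) = - 9 \left(0 - 9 \cdot 19\right) = - 9 \left(0 - 171\right) = \left(-9\right) \left(-171\right) = 1539$)
$W = 2368521$ ($W = 1539^{2} = 2368521$)
$\frac{1}{W} = \frac{1}{2368521}$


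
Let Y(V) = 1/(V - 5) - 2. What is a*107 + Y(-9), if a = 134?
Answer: 200703/14 ≈ 14336.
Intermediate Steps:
Y(V) = -2 + 1/(-5 + V) (Y(V) = 1/(-5 + V) - 2 = -2 + 1/(-5 + V))
a*107 + Y(-9) = 134*107 + (11 - 2*(-9))/(-5 - 9) = 14338 + (11 + 18)/(-14) = 14338 - 1/14*29 = 14338 - 29/14 = 200703/14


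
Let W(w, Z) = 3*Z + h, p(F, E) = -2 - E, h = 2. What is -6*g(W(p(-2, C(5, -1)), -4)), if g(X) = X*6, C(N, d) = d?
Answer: 360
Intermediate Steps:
W(w, Z) = 2 + 3*Z (W(w, Z) = 3*Z + 2 = 2 + 3*Z)
g(X) = 6*X
-6*g(W(p(-2, C(5, -1)), -4)) = -36*(2 + 3*(-4)) = -36*(2 - 12) = -36*(-10) = -6*(-60) = 360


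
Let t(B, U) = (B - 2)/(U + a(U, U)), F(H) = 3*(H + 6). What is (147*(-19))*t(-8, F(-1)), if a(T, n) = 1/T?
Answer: 209475/113 ≈ 1853.8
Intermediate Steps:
F(H) = 18 + 3*H (F(H) = 3*(6 + H) = 18 + 3*H)
t(B, U) = (-2 + B)/(U + 1/U) (t(B, U) = (B - 2)/(U + 1/U) = (-2 + B)/(U + 1/U))
(147*(-19))*t(-8, F(-1)) = (147*(-19))*((18 + 3*(-1))*(-2 - 8)/(1 + (18 + 3*(-1))**2)) = -2793*(18 - 3)*(-10)/(1 + (18 - 3)**2) = -41895*(-10)/(1 + 15**2) = -41895*(-10)/(1 + 225) = -41895*(-10)/226 = -2793*(-75/113) = 209475/113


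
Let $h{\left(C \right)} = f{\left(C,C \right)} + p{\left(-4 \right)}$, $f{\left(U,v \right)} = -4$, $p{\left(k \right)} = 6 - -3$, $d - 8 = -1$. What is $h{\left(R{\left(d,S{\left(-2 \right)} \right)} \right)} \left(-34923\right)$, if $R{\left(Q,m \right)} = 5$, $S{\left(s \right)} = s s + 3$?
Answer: $-174615$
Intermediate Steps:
$d = 7$ ($d = 8 - 1 = 7$)
$p{\left(k \right)} = 9$ ($p{\left(k \right)} = 6 + 3 = 9$)
$S{\left(s \right)} = 3 + s^{2}$ ($S{\left(s \right)} = s^{2} + 3 = 3 + s^{2}$)
$h{\left(C \right)} = 5$ ($h{\left(C \right)} = -4 + 9 = 5$)
$h{\left(R{\left(d,S{\left(-2 \right)} \right)} \right)} \left(-34923\right) = 5 \left(-34923\right) = -174615$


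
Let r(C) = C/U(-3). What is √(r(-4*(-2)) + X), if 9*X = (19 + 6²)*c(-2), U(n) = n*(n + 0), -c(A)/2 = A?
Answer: 2*√57/3 ≈ 5.0332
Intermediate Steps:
c(A) = -2*A
U(n) = n² (U(n) = n*n = n²)
X = 220/9 (X = ((19 + 6²)*(-2*(-2)))/9 = ((19 + 36)*4)/9 = (55*4)/9 = (⅑)*220 = 220/9 ≈ 24.444)
r(C) = C/9 (r(C) = C/((-3)²) = C/9)
√(r(-4*(-2)) + X) = √((-4*(-2))/9 + 220/9) = √((⅑)*8 + 220/9) = √(8/9 + 220/9) = √(76/3) = 2*√57/3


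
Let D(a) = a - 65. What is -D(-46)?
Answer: 111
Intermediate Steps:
D(a) = -65 + a
-D(-46) = -(-65 - 46) = -1*(-111) = 111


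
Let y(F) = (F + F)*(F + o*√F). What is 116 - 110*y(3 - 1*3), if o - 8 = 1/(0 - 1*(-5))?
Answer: 116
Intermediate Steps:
o = 41/5 (o = 8 + 1/(0 - 1*(-5)) = 8 + 1/(0 + 5) = 8 + 1/5 = 8 + ⅕ = 41/5 ≈ 8.2000)
y(F) = 2*F*(F + 41*√F/5) (y(F) = (F + F)*(F + 41*√F/5) = (2*F)*(F + 41*√F/5) = 2*F*(F + 41*√F/5))
116 - 110*y(3 - 1*3) = 116 - 110*(2*(3 - 1*3)² + 82*(3 - 1*3)^(3/2)/5) = 116 - 110*(2*(3 - 3)² + 82*(3 - 3)^(3/2)/5) = 116 - 110*(2*0² + 82*0^(3/2)/5) = 116 - 110*(2*0 + (82/5)*0) = 116 - 110*(0 + 0) = 116 - 110*0 = 116 + 0 = 116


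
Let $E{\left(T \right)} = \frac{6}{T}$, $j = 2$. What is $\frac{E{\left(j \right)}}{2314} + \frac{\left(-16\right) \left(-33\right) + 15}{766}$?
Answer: $\frac{314700}{443131} \approx 0.71017$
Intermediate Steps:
$\frac{E{\left(j \right)}}{2314} + \frac{\left(-16\right) \left(-33\right) + 15}{766} = \frac{6 \cdot \frac{1}{2}}{2314} + \frac{\left(-16\right) \left(-33\right) + 15}{766} = 6 \cdot \frac{1}{2} \cdot \frac{1}{2314} + \left(528 + 15\right) \frac{1}{766} = 3 \cdot \frac{1}{2314} + 543 \cdot \frac{1}{766} = \frac{3}{2314} + \frac{543}{766} = \frac{314700}{443131}$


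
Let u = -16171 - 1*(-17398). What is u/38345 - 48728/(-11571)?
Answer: 1882672777/443689995 ≈ 4.2432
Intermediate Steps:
u = 1227 (u = -16171 + 17398 = 1227)
u/38345 - 48728/(-11571) = 1227/38345 - 48728/(-11571) = 1227*(1/38345) - 48728*(-1/11571) = 1227/38345 + 48728/11571 = 1882672777/443689995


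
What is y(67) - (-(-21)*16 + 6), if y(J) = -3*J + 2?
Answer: -541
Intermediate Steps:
y(J) = 2 - 3*J
y(67) - (-(-21)*16 + 6) = (2 - 3*67) - (-(-21)*16 + 6) = (2 - 201) - (-7*(-48) + 6) = -199 - (336 + 6) = -199 - 1*342 = -199 - 342 = -541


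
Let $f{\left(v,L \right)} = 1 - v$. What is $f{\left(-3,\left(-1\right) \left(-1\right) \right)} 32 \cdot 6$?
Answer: $768$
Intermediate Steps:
$f{\left(-3,\left(-1\right) \left(-1\right) \right)} 32 \cdot 6 = \left(1 - -3\right) 32 \cdot 6 = \left(1 + 3\right) 32 \cdot 6 = 4 \cdot 32 \cdot 6 = 128 \cdot 6 = 768$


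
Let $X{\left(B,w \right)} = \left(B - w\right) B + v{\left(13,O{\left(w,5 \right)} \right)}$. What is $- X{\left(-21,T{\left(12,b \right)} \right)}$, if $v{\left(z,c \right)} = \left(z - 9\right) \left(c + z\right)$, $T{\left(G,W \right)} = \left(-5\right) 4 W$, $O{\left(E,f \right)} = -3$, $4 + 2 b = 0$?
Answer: $-1321$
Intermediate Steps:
$b = -2$ ($b = -2 + \frac{1}{2} \cdot 0 = -2 + 0 = -2$)
$T{\left(G,W \right)} = - 20 W$
$v{\left(z,c \right)} = \left(-9 + z\right) \left(c + z\right)$
$X{\left(B,w \right)} = 40 + B \left(B - w\right)$ ($X{\left(B,w \right)} = \left(B - w\right) B - \left(129 - 169\right) = B \left(B - w\right) + \left(169 + 27 - 117 - 39\right) = B \left(B - w\right) + 40 = 40 + B \left(B - w\right)$)
$- X{\left(-21,T{\left(12,b \right)} \right)} = - (40 + \left(-21\right)^{2} - - 21 \left(\left(-20\right) \left(-2\right)\right)) = - (40 + 441 - \left(-21\right) 40) = - (40 + 441 + 840) = \left(-1\right) 1321 = -1321$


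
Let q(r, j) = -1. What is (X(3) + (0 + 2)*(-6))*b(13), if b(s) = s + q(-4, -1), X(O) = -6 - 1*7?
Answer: -300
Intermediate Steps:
X(O) = -13 (X(O) = -6 - 7 = -13)
b(s) = -1 + s (b(s) = s - 1 = -1 + s)
(X(3) + (0 + 2)*(-6))*b(13) = (-13 + (0 + 2)*(-6))*(-1 + 13) = (-13 + 2*(-6))*12 = (-13 - 12)*12 = -25*12 = -300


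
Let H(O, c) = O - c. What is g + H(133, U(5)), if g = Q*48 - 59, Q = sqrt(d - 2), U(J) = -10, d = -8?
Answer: 84 + 48*I*sqrt(10) ≈ 84.0 + 151.79*I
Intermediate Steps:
Q = I*sqrt(10) (Q = sqrt(-8 - 2) = sqrt(-10) = I*sqrt(10) ≈ 3.1623*I)
g = -59 + 48*I*sqrt(10) (g = (I*sqrt(10))*48 - 59 = 48*I*sqrt(10) - 59 = -59 + 48*I*sqrt(10) ≈ -59.0 + 151.79*I)
g + H(133, U(5)) = (-59 + 48*I*sqrt(10)) + (133 - 1*(-10)) = (-59 + 48*I*sqrt(10)) + (133 + 10) = (-59 + 48*I*sqrt(10)) + 143 = 84 + 48*I*sqrt(10)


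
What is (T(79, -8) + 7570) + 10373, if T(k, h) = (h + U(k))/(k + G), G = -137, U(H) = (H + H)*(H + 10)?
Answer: 513320/29 ≈ 17701.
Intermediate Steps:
U(H) = 2*H*(10 + H) (U(H) = (2*H)*(10 + H) = 2*H*(10 + H))
T(k, h) = (h + 2*k*(10 + k))/(-137 + k) (T(k, h) = (h + 2*k*(10 + k))/(k - 137) = (h + 2*k*(10 + k))/(-137 + k))
(T(79, -8) + 7570) + 10373 = ((-8 + 2*79*(10 + 79))/(-137 + 79) + 7570) + 10373 = ((-8 + 2*79*89)/(-58) + 7570) + 10373 = (-(-8 + 14062)/58 + 7570) + 10373 = (-1/58*14054 + 7570) + 10373 = (-7027/29 + 7570) + 10373 = 212503/29 + 10373 = 513320/29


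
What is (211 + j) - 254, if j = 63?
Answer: 20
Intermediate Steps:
(211 + j) - 254 = (211 + 63) - 254 = 274 - 254 = 20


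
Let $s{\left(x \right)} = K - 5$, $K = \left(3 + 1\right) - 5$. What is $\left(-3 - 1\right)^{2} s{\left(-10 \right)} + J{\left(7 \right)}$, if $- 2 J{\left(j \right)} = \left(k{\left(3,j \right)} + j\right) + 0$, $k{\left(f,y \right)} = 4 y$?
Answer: $- \frac{227}{2} \approx -113.5$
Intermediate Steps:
$K = -1$ ($K = 4 - 5 = -1$)
$J{\left(j \right)} = - \frac{5 j}{2}$ ($J{\left(j \right)} = - \frac{\left(4 j + j\right) + 0}{2} = - \frac{5 j + 0}{2} = - \frac{5 j}{2}$)
$s{\left(x \right)} = -6$ ($s{\left(x \right)} = -1 - 5 = -6$)
$\left(-3 - 1\right)^{2} s{\left(-10 \right)} + J{\left(7 \right)} = \left(-3 - 1\right)^{2} \left(-6\right) - \frac{35}{2} = \left(-4\right)^{2} \left(-6\right) - \frac{35}{2} = 16 \left(-6\right) - \frac{35}{2} = -96 - \frac{35}{2} = - \frac{227}{2}$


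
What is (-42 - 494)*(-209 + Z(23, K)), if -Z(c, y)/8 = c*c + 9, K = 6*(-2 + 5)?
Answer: 2418968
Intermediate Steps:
K = 18 (K = 6*3 = 18)
Z(c, y) = -72 - 8*c² (Z(c, y) = -8*(c*c + 9) = -8*(c² + 9) = -8*(9 + c²) = -72 - 8*c²)
(-42 - 494)*(-209 + Z(23, K)) = (-42 - 494)*(-209 + (-72 - 8*23²)) = -536*(-209 + (-72 - 8*529)) = -536*(-209 + (-72 - 4232)) = -536*(-209 - 4304) = -536*(-4513) = 2418968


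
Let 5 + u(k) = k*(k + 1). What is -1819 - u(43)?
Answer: -3706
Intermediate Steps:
u(k) = -5 + k*(1 + k) (u(k) = -5 + k*(k + 1) = -5 + k*(1 + k))
-1819 - u(43) = -1819 - (-5 + 43 + 43**2) = -1819 - (-5 + 43 + 1849) = -1819 - 1*1887 = -1819 - 1887 = -3706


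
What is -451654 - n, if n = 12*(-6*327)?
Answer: -428110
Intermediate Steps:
n = -23544 (n = 12*(-1962) = -23544)
-451654 - n = -451654 - 1*(-23544) = -451654 + 23544 = -428110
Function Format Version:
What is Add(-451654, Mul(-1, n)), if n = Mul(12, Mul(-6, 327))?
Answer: -428110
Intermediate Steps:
n = -23544 (n = Mul(12, -1962) = -23544)
Add(-451654, Mul(-1, n)) = Add(-451654, Mul(-1, -23544)) = Add(-451654, 23544) = -428110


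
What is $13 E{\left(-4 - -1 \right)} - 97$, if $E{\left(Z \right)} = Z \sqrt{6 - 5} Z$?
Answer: $20$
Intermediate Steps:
$E{\left(Z \right)} = Z^{2}$ ($E{\left(Z \right)} = Z \sqrt{1} Z = Z 1 Z = Z Z = Z^{2}$)
$13 E{\left(-4 - -1 \right)} - 97 = 13 \left(-4 - -1\right)^{2} - 97 = 13 \left(-4 + 1\right)^{2} - 97 = 13 \left(-3\right)^{2} - 97 = 13 \cdot 9 - 97 = 117 - 97 = 20$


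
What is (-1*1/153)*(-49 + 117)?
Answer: -4/9 ≈ -0.44444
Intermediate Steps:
(-1*1/153)*(-49 + 117) = -1*1/153*68 = -1/153*68 = -4/9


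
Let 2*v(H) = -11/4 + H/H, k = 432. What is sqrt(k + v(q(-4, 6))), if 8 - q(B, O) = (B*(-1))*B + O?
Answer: sqrt(6898)/4 ≈ 20.764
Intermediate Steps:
q(B, O) = 8 + B**2 - O (q(B, O) = 8 - ((B*(-1))*B + O) = 8 - ((-B)*B + O) = 8 - (-B**2 + O) = 8 - (O - B**2) = 8 + (B**2 - O) = 8 + B**2 - O)
v(H) = -7/8 (v(H) = (-11/4 + H/H)/2 = (-11*1/4 + 1)/2 = (-11/4 + 1)/2 = (1/2)*(-7/4) = -7/8)
sqrt(k + v(q(-4, 6))) = sqrt(432 - 7/8) = sqrt(3449/8) = sqrt(6898)/4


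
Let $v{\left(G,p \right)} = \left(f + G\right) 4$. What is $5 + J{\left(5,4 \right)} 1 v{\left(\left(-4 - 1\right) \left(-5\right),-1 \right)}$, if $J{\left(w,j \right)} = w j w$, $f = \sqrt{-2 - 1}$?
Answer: $10005 + 400 i \sqrt{3} \approx 10005.0 + 692.82 i$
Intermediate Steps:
$f = i \sqrt{3}$ ($f = \sqrt{-3} = i \sqrt{3} \approx 1.732 i$)
$v{\left(G,p \right)} = 4 G + 4 i \sqrt{3}$ ($v{\left(G,p \right)} = \left(i \sqrt{3} + G\right) 4 = \left(G + i \sqrt{3}\right) 4 = 4 G + 4 i \sqrt{3}$)
$J{\left(w,j \right)} = j w^{2}$ ($J{\left(w,j \right)} = j w w = j w^{2}$)
$5 + J{\left(5,4 \right)} 1 v{\left(\left(-4 - 1\right) \left(-5\right),-1 \right)} = 5 + 4 \cdot 5^{2} \cdot 1 \left(4 \left(-4 - 1\right) \left(-5\right) + 4 i \sqrt{3}\right) = 5 + 4 \cdot 25 \cdot 1 \left(4 \left(\left(-5\right) \left(-5\right)\right) + 4 i \sqrt{3}\right) = 5 + 100 \cdot 1 \left(4 \cdot 25 + 4 i \sqrt{3}\right) = 5 + 100 \cdot 1 \left(100 + 4 i \sqrt{3}\right) = 5 + 100 \left(100 + 4 i \sqrt{3}\right) = 5 + \left(10000 + 400 i \sqrt{3}\right) = 10005 + 400 i \sqrt{3}$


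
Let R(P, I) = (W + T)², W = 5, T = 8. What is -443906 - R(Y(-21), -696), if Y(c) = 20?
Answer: -444075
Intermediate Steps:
R(P, I) = 169 (R(P, I) = (5 + 8)² = 13² = 169)
-443906 - R(Y(-21), -696) = -443906 - 1*169 = -443906 - 169 = -444075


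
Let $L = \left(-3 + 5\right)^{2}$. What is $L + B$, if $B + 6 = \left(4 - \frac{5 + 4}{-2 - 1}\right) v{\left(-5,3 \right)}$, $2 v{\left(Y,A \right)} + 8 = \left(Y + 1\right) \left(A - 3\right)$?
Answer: $-30$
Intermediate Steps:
$v{\left(Y,A \right)} = -4 + \frac{\left(1 + Y\right) \left(-3 + A\right)}{2}$ ($v{\left(Y,A \right)} = -4 + \frac{\left(Y + 1\right) \left(A - 3\right)}{2} = -4 + \frac{\left(1 + Y\right) \left(-3 + A\right)}{2}$)
$B = -34$ ($B = -6 + \left(4 - \frac{5 + 4}{-2 - 1}\right) \left(- \frac{11}{2} + \frac{1}{2} \cdot 3 - - \frac{15}{2} + \frac{1}{2} \cdot 3 \left(-5\right)\right) = -6 + \left(4 - \frac{9}{-3}\right) \left(- \frac{11}{2} + \frac{3}{2} + \frac{15}{2} - \frac{15}{2}\right) = -6 + \left(4 - 9 \left(- \frac{1}{3}\right)\right) \left(-4\right) = -6 + \left(4 - -3\right) \left(-4\right) = -6 + \left(4 + 3\right) \left(-4\right) = -6 + 7 \left(-4\right) = -6 - 28 = -34$)
$L = 4$ ($L = 2^{2} = 4$)
$L + B = 4 - 34 = -30$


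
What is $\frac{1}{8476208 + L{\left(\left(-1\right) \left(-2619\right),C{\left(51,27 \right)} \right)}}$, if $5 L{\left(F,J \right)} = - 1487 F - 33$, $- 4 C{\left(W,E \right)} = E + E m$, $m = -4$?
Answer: $\frac{5}{38486554} \approx 1.2992 \cdot 10^{-7}$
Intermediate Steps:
$C{\left(W,E \right)} = \frac{3 E}{4}$ ($C{\left(W,E \right)} = - \frac{E + E \left(-4\right)}{4} = - \frac{E - 4 E}{4} = - \frac{\left(-3\right) E}{4} = \frac{3 E}{4}$)
$L{\left(F,J \right)} = - \frac{33}{5} - \frac{1487 F}{5}$ ($L{\left(F,J \right)} = \frac{- 1487 F - 33}{5} = \frac{-33 - 1487 F}{5} = - \frac{33}{5} - \frac{1487 F}{5}$)
$\frac{1}{8476208 + L{\left(\left(-1\right) \left(-2619\right),C{\left(51,27 \right)} \right)}} = \frac{1}{8476208 - \left(\frac{33}{5} + \frac{1487 \left(\left(-1\right) \left(-2619\right)\right)}{5}\right)} = \frac{1}{8476208 - \frac{3894486}{5}} = \frac{1}{\frac{38486554}{5}} = \frac{5}{38486554}$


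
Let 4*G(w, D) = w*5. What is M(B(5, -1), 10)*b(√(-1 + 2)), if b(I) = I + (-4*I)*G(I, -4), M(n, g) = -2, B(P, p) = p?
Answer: 8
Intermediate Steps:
G(w, D) = 5*w/4 (G(w, D) = (w*5)/4 = (5*w)/4 = 5*w/4)
b(I) = I - 5*I² (b(I) = I + (-4*I)*(5*I/4) = I - 5*I²)
M(B(5, -1), 10)*b(√(-1 + 2)) = -2*√(-1 + 2)*(1 - 5*√(-1 + 2)) = -2*√1*(1 - 5*√1) = -2*(1 - 5*1) = -2*(1 - 5) = -2*(-4) = 8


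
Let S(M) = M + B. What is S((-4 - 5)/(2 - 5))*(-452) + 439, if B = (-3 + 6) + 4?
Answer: -4081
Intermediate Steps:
B = 7 (B = 3 + 4 = 7)
S(M) = 7 + M (S(M) = M + 7 = 7 + M)
S((-4 - 5)/(2 - 5))*(-452) + 439 = (7 + (-4 - 5)/(2 - 5))*(-452) + 439 = (7 - 9/(-3))*(-452) + 439 = (7 - 9*(-1/3))*(-452) + 439 = (7 + 3)*(-452) + 439 = 10*(-452) + 439 = -4520 + 439 = -4081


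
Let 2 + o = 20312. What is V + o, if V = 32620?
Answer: 52930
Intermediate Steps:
o = 20310 (o = -2 + 20312 = 20310)
V + o = 32620 + 20310 = 52930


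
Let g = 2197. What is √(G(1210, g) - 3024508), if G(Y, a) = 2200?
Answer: 6*I*√83953 ≈ 1738.5*I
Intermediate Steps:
√(G(1210, g) - 3024508) = √(2200 - 3024508) = √(-3022308) = 6*I*√83953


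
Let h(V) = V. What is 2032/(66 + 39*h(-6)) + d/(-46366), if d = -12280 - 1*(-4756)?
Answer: -5809480/486843 ≈ -11.933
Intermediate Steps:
d = -7524 (d = -12280 + 4756 = -7524)
2032/(66 + 39*h(-6)) + d/(-46366) = 2032/(66 + 39*(-6)) - 7524/(-46366) = 2032/(66 - 234) - 7524*(-1/46366) = 2032/(-168) + 3762/23183 = 2032*(-1/168) + 3762/23183 = -254/21 + 3762/23183 = -5809480/486843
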